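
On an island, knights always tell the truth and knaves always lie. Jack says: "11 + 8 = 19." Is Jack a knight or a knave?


Statement: "11 + 8 = 19."
Actual: 11 + 8 = 19
Claimed: 19
Statement is TRUE → Jack tells the truth → Knight

Knight


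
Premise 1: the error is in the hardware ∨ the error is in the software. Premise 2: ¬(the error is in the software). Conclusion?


Disjunctive syllogism: P ∨ Q, ¬P ⊢ Q
Disjunction: the error is in the hardware ∨ the error is in the software
We know it is not the case that the error is in the software.
By disjunctive syllogism, the other disjunct must be true.

The error is in the hardware


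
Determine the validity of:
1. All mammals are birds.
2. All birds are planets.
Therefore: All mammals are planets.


Premise 1: All mammals are birds.
Premise 2: All birds are planets.
Conclusion: All mammals are planets.
Barbara syllogism (AAA-1): All A are B, All B are C → All A are C.
Middle term (birds) distributed in premise 2.

Valid


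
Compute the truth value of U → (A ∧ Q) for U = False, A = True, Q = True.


U = False, A = True, Q = True
Step 1: A ∧ Q = True AND True = True
Step 2: U → (True): false only when U=True and consequent=False.
Result: True

True


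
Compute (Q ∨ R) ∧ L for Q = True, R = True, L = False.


Q = True, R = True, L = False
Step 1: Q ∨ R = True OR True = True
Step 2: True ∧ L = True AND False = False
OR is true when at least one operand is true; AND requires both.

False


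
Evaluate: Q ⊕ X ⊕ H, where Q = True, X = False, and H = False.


Q = True, X = False, H = False
Step 1: Q ⊕ X = True XOR False = True
Step 2: True ⊕ H = True XOR False = True
XOR is true when an odd number of operands are true.

True


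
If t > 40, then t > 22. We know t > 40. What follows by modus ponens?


Modus ponens: P → Q, P ⊢ Q
P: t > 40
Q: t > 22
We have P → Q and P is true.
By modus ponens, Q must be true.

t > 22


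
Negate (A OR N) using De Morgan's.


De Morgan's law: ¬(P ∨ Q) ≡ ¬P ∧ ¬Q
¬(A ∨ N) = ¬A ∧ ¬N

¬A ∧ ¬N


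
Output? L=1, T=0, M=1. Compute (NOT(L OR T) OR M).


L OR T = 1
NOT(1) = 0
0 OR 1 = 1

1


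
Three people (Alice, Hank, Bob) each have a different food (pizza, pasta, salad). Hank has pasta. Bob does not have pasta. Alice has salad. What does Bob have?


From clues:
  Alice → salad
  Hank → pasta
By elimination, Bob gets the remaining.

pizza


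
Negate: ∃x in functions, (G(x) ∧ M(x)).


Original: ∃x (G(x) ∧ M(x))
Rule: ¬∀→∃, ¬∃→∀, negate predicate.
Negation: ∀x (¬G(x) ∨ ¬M(x))

∀x (¬G(x) ∨ ¬M(x))


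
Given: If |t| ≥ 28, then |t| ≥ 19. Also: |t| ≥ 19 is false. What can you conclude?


Modus tollens: P → Q, ¬Q ⊢ ¬P
P: |t| ≥ 28
Q: |t| ≥ 19
We have P → Q and Q is false.
By modus tollens, P must be false.

It is not the case that |t| ≥ 28


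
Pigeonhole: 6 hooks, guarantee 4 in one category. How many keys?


Pigeonhole: to guarantee k in one of n categories, need (k-1)×n + 1.
k = 4, n = 6
Minimum = (4-1) × 6 + 1 = 3 × 6 + 1

19


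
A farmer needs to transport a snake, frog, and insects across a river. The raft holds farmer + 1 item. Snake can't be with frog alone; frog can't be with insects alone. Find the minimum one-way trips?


1. farmer+frog → 2. farmer ← 3. farmer+snake → 4. farmer+frog ← 5. farmer+insects → 6. farmer ← 7. farmer+frog →
Minimum trips = 7

7


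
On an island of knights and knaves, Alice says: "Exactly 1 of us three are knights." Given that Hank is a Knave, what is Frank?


Alice claims exactly 1 knights among Alice, Hank, Frank.
Given: Hank is a Knave.

Case 1: Alice is a Knight (tells truth)
  Then exactly 1 of the three are knights.
  Counting Alice, Hank: 1 knight(s) so far. Need 0 more → Frank = Knave.
Case 2: Alice is a Knave (lies)
  Then the count is NOT 1.
  If Frank = Knight, count = 1 = 1 → claim would be true, contradicts lie.
  If Frank = Knave, count = 0 ≠ 1 → lie confirmed ✓

Frank is a Knave.

Knave


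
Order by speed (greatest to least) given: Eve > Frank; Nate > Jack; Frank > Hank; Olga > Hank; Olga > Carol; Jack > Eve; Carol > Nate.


Constraints: Eve > Frank; Nate > Jack; Frank > Hank; Olga > Hank; Olga > Carol; Jack > Eve; Carol > Nate
Method: at each step, the next-highest is the one remaining person who never appears on the smaller side of a constraint between remaining people.
  Step 1: remaining {Frank, Carol, Eve, Nate, Jack, Olga, Hank}; on the smaller side: {Frank, Carol, Eve, Nate, Jack, Hank} → Olga is next (Olga > Hank; Olga > Carol).
  Step 2: remaining {Frank, Carol, Eve, Nate, Jack, Hank}; on the smaller side: {Frank, Eve, Nate, Jack, Hank} → Carol is next (Carol > Nate).
  Step 3: remaining {Frank, Eve, Nate, Jack, Hank}; on the smaller side: {Frank, Eve, Jack, Hank} → Nate is next (Nate > Jack).
  Step 4: remaining {Frank, Eve, Jack, Hank}; on the smaller side: {Frank, Eve, Hank} → Jack is next (Jack > Eve).
  Step 5: remaining {Frank, Eve, Hank}; on the smaller side: {Frank, Hank} → Eve is next (Eve > Frank).
  Step 6: remaining {Frank, Hank}; on the smaller side: {Hank} → Frank is next (Frank > Hank).
  Step 7: only Hank remains → lowest.
Final ranking (highest to lowest):

Olga > Carol > Nate > Jack > Eve > Frank > Hank


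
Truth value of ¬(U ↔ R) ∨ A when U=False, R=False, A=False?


U = False, R = False, A = False
Expression: ¬(U ↔ R) ∨ A
Step 1: U ↔ R = (False iff False) = True
Step 2: ¬(U ↔ R) = NOT True = False
Step 3: (False) ∨ A = False OR False = False

False


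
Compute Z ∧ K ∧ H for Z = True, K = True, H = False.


Z = True, K = True, H = False
Step 1: Z ∧ K = True AND True = True
Step 2: (True) ∧ H = (True) AND False = False
AND is true only when ALL operands are true.

False


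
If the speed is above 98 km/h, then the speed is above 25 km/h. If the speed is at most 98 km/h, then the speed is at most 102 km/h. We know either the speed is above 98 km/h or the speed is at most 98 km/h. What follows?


Constructive dilemma: (P → Q) ∧ (R → S), P ∨ R ⊢ Q ∨ S
Premise 1: the speed is above 98 km/h → the speed is above 25 km/h
Premise 2: the speed is at most 98 km/h → the speed is at most 102 km/h
Premise 3: the speed is above 98 km/h ∨ the speed is at most 98 km/h
Case 1: Assuming the speed is above 98 km/h, then by Premise 1, the speed is above 25 km/h.
Case 2: Assuming the speed is at most 98 km/h, then by Premise 2, the speed is at most 102 km/h.
Since one of the speed is above 98 km/h or the speed is at most 98 km/h must hold, we get the speed is above 25 km/h or the speed is at most 102 km/h.

The speed is above 25 km/h or the speed is at most 102 km/h.


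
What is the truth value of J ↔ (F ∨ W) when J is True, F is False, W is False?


J = True, F = False, W = False
Step 1: F ∨ W = False OR False = False
Step 2: J ↔ (False): true when both sides have same truth value.
Result: True ↔ False = False

False


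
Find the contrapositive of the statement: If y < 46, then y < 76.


Original: If y < 46, then y < 76
Contrapositive: If ¬Q, then ¬P
Negate Q: not (y < 76)
Negate P: not (y < 46)

If not (y < 76), then not (y < 46).


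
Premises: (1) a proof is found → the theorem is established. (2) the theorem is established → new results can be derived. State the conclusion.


Hypothetical syllogism: P → Q, Q → R ⊢ P → R
Premise 1: a proof is found → the theorem is established
Premise 2: the theorem is established → new results can be derived
Chain the implications: the middle term (the theorem is established) links the two.
Conclusion: If a proof is found, then new results can be derived.

If a proof is found, then new results can be derived.


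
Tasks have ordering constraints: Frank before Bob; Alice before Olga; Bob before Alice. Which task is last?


Constraints: Frank before Bob; Alice before Olga; Bob before Alice
The last task can have nothing scheduled after it, so it must never appear on the left of a 'before'.
Tasks appearing before some other task: Frank, Alice, Bob.
The only task not in that list is Olga → it is last.

Olga


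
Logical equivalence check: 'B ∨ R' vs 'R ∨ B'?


Expression 1: B ∨ R
Expression 2: R ∨ B
Truth table (B R | Expr1 Expr2):
  T T |   T     T
  T F |   T     T
  F T |   T     T
  F F |   F     F
All 4 rows agree, so the expressions are logically equivalent.

Yes


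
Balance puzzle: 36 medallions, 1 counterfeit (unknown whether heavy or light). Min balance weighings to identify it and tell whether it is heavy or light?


Let n = 36. 72 possibilities (n medallions × lighter/heavier); each weighing has 3 outcomes.
Bound for k weighings: say the first weighing puts j medallions on each pan. If it tips, the 2j weighed medallions remain suspects (each with a known direction) and k-1 weighings give 3^(k-1) outcomes; 3^(k-1) is odd, so 2j ≤ 3^(k-1) - 1. If it balances, the n - 2j unweighed medallions remain with direction unknown: 2(n - 2j) ≤ 3^(k-1) - 1 by the same parity argument. Adding, n ≤ (3^(k-1) - 1) + (3^(k-1) - 1)/2 = (3^k - 3)/2, and the classical three-group strategy achieves this (3 medallions in 2 weighings, 12 in 3, 39 in 4, 120 in 5).
So we need the smallest k with (3^k - 3)/2 ≥ 36.
k = 3: (3^3 - 3)/2 = 12 < 36 ✗
k = 4: (3^4 - 3)/2 = 39 ≥ 36 ✓

4


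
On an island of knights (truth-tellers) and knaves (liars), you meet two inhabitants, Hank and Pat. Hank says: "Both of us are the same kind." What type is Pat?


Hank says: "Both of us are the same kind."
Case 1: Hank is a Knight (truth-teller)
  Statement is true → they ARE the same → Pat is also a Knight
Case 2: Hank is a Knave (liar)
  Statement is false → they are NOT the same → Pat is a Knight
In both cases, Pat is a Knight.

Knight


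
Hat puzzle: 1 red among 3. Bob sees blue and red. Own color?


Total red = 1, seen red = 1
Own red = 1 - 1 = 0
Bob's hat is blue.

blue


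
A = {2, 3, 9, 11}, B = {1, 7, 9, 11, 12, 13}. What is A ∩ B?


A = {2, 3, 9, 11}
B = {1, 7, 9, 11, 12, 13}
Operation: intersection
Elements in both: 9, 11

{9, 11}


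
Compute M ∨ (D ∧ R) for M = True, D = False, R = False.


M = True, D = False, R = False
Step 1: D ∧ R = False AND False = False
Step 2: M ∨ False = True OR False = True
AND evaluated first (higher precedence); then OR applied.

True


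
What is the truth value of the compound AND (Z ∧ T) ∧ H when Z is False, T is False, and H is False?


Z = False, T = False, H = False
Step 1: Z ∧ T = False AND False = False
Step 2: False ∧ H = False AND False = False
AND is true only when ALL operands are true.

False


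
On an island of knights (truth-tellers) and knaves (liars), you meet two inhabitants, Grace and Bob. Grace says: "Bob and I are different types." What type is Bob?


Grace says: "Bob and I are different types."
Case 1: Grace is a Knight (truth-teller)
  Statement is true → they ARE different → Bob is a Knave
Case 2: Grace is a Knave (liar)
  Statement is false → they are NOT different → Bob is a Knave
In both cases, Bob is a Knave.

Knave


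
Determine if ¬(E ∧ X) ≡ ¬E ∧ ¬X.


Expression 1: ¬(E ∧ X)
Expression 2: ¬E ∧ ¬X
Truth table (E X | Expr1 Expr2):
  T T |   F     F
  T F |   T     F   ← differ
  F T |   T     F   ← differ
  F F |   T     T
Counterexample: E=T, X=F gives Expr1 = T but Expr2 = F, so the expressions are NOT logically equivalent.

No


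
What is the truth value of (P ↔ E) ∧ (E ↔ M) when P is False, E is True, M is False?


P = False, E = True, M = False
Step 1: P ↔ E is true when P and E have the same value. Result: False
Step 2: E ↔ M is true when E and M have the same value. Result: False
Step 3: False ∧ False = False

False


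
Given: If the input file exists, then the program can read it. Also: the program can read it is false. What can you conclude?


Modus tollens: P → Q, ¬Q ⊢ ¬P
P: the input file exists
Q: the program can read it
We have P → Q and Q is false.
By modus tollens, P must be false.

It is not the case that the input file exists


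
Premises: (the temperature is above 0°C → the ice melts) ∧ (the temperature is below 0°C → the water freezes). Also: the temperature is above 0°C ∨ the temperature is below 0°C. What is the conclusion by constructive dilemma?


Constructive dilemma: (P → Q) ∧ (R → S), P ∨ R ⊢ Q ∨ S
Premise 1: the temperature is above 0°C → the ice melts
Premise 2: the temperature is below 0°C → the water freezes
Premise 3: the temperature is above 0°C ∨ the temperature is below 0°C
Case 1: Assuming the temperature is above 0°C, then by Premise 1, the ice melts.
Case 2: Assuming the temperature is below 0°C, then by Premise 2, the water freezes.
Since one of the temperature is above 0°C or the temperature is below 0°C must hold, we get the ice melts or the water freezes.

The ice melts or the water freezes.


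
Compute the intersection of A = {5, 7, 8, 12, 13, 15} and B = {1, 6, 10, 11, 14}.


A = {5, 7, 8, 12, 13, 15}
B = {1, 6, 10, 11, 14}
Operation: intersection
Elements in both: none

∅


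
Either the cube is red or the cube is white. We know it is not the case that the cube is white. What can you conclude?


Disjunctive syllogism: P ∨ Q, ¬P ⊢ Q
Disjunction: the cube is red ∨ the cube is white
We know it is not the case that the cube is white.
By disjunctive syllogism, the other disjunct must be true.

The cube is red


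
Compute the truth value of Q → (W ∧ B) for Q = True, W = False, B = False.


Q = True, W = False, B = False
Step 1: W ∧ B = False AND False = False
Step 2: Q → (False): false only when Q=True and consequent=False.
Result: False

False


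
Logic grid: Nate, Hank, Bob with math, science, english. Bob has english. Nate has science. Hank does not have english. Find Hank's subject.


From clues:
  Bob → english
  Nate → science
By elimination, Hank gets the remaining.

math


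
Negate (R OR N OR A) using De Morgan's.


De Morgan's law: ¬(P ∨ Q ∨ R) ≡ ¬P ∧ ¬Q ∧ ¬R
¬(R ∨ N ∨ A) = ¬R ∧ ¬N ∧ ¬A

¬R ∧ ¬N ∧ ¬A


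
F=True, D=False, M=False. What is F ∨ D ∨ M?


F = True, D = False, M = False
Expression: F ∨ D ∨ M
Step 1: F ∨ D = True OR False = True
Step 2: (True) ∨ M = True OR False = True

True


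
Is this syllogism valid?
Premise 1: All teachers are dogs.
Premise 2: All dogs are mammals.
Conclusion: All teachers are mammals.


Premise 1: All teachers are dogs.
Premise 2: All dogs are mammals.
Conclusion: All teachers are mammals.
Barbara syllogism (AAA-1): All A are B, All B are C → All A are C.
Middle term (dogs) distributed in premise 2.

Valid


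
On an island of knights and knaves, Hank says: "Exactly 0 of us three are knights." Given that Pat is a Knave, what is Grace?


Hank claims exactly 0 knights among Hank, Pat, Grace.
Given: Pat is a Knave.

Case 1: Hank is a Knight (tells truth)
  Then exactly 0 of the three are knights.
  Counting Hank, Pat: 1 knight(s) so far. Need -1 more → impossible.
Case 2: Hank is a Knave (lies)
  Then the count is NOT 0.
  If Grace = Knave, count = 0 = 0 → claim would be true, contradicts lie.
  If Grace = Knight, count = 1 ≠ 0 → lie confirmed ✓

Grace is a Knight.

Knight


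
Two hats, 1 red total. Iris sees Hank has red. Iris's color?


Total red = 1, Hank = red
Red accounted for: 1
Remaining for Iris: 0
Iris's hat is blue.

blue


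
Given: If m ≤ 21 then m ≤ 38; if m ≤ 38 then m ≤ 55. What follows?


Hypothetical syllogism: P → Q, Q → R ⊢ P → R
Premise 1: m ≤ 21 → m ≤ 38
Premise 2: m ≤ 38 → m ≤ 55
Chain the implications: the middle term (m ≤ 38) links the two.
Conclusion: If m ≤ 21, then m ≤ 55.

If m ≤ 21, then m ≤ 55.


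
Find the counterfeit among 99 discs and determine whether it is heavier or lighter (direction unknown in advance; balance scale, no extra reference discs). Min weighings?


Let n = 99. 198 possibilities (n discs × lighter/heavier); each weighing has 3 outcomes.
Bound for k weighings: say the first weighing puts j discs on each pan. If it tips, the 2j weighed discs remain suspects (each with a known direction) and k-1 weighings give 3^(k-1) outcomes; 3^(k-1) is odd, so 2j ≤ 3^(k-1) - 1. If it balances, the n - 2j unweighed discs remain with direction unknown: 2(n - 2j) ≤ 3^(k-1) - 1 by the same parity argument. Adding, n ≤ (3^(k-1) - 1) + (3^(k-1) - 1)/2 = (3^k - 3)/2, and the classical three-group strategy achieves this (3 discs in 2 weighings, 12 in 3, 39 in 4, 120 in 5).
So we need the smallest k with (3^k - 3)/2 ≥ 99.
k = 4: (3^4 - 3)/2 = 39 < 99 ✗
k = 5: (3^5 - 3)/2 = 120 ≥ 99 ✓

5


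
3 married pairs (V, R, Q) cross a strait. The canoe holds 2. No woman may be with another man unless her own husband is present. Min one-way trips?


Label couples V, R, Q (H = husband, W = wife).
Counting alone: 6 people, the canoe carries 2 and someone must bring it back, so each round trip nets at most +1 on the far side until the last crossing → at least 9 trips. The jealousy constraint makes 9 impossible; the shortest valid schedule has 11:
1. WV+WR →  (far: WV,WR; near: HV,HR,HQ,WQ)
2. WV ←       (far: WR; near: HV,HR,HQ,WV,WQ)
3. WV+WQ →  (far: WV,WR,WQ; near: HV,HR,HQ)
4. WV ←       (far: WR,WQ; near: HV,HR,HQ,WV)
5. HR+HQ →  (far: HR,WR,HQ,WQ; near: HV,WV)
6. HR+WR ←  (far: HQ,WQ; near: HV,WV,HR,WR)
7. HV+HR →  (far: HV,HR,HQ,WQ; near: WV,WR)
8. WQ ←       (far: HV,HR,HQ; near: WV,WR,WQ)
9. WV+WR →  (far: HV,WV,HR,WR,HQ; near: WQ)
10. HQ ←      (far: HV,WV,HR,WR; near: HQ,WQ)
11. HQ+WQ → (far: all six; near: empty)
In every state each wife is either with her husband or with no other man.
Minimum trips = 11

11


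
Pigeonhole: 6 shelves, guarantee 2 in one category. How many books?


Pigeonhole: to guarantee k in one of n categories, need (k-1)×n + 1.
k = 2, n = 6
Minimum = (2-1) × 6 + 1 = 1 × 6 + 1

7


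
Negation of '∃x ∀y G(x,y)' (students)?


Original: ∃x ∀y G(x,y)
Rule: ¬∀→∃, ¬∃→∀, negate predicate.
Negation: ∀x ∃y ¬G(x,y)

∀x ∃y ¬G(x,y)


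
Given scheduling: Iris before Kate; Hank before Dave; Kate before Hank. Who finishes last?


Constraints: Iris before Kate; Hank before Dave; Kate before Hank
The last task can have nothing scheduled after it, so it must never appear on the left of a 'before'.
Tasks appearing before some other task: Iris, Hank, Kate.
The only task not in that list is Dave → it is last.

Dave


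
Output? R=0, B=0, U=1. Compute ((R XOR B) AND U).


R XOR B = 0^0 = 0
0 AND 1 = 0

0


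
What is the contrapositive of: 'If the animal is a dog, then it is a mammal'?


Original: If the animal is a dog, then it is a mammal
Contrapositive: If ¬Q, then ¬P
Negate Q: not (it is a mammal)
Negate P: not (the animal is a dog)

If not (it is a mammal), then not (the animal is a dog).


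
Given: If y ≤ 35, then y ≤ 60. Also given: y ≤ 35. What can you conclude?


Modus ponens: P → Q, P ⊢ Q
P: y ≤ 35
Q: y ≤ 60
We have P → Q and P is true.
By modus ponens, Q must be true.

y ≤ 60


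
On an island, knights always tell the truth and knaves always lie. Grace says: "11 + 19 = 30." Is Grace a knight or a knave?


Statement: "11 + 19 = 30."
Actual: 11 + 19 = 30
Claimed: 30
Statement is TRUE → Grace tells the truth → Knight

Knight


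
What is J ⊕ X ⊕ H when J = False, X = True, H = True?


J = False, X = True, H = True
Step 1: J ⊕ X = False XOR True = True
Step 2: True ⊕ H = True XOR True = False
XOR is true when an odd number of operands are true.

False


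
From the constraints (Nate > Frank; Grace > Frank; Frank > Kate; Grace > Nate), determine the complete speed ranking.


Constraints: Nate > Frank; Grace > Frank; Frank > Kate; Grace > Nate
Method: at each step, the next-highest is the one remaining person who never appears on the smaller side of a constraint between remaining people.
  Step 1: remaining {Nate, Kate, Grace, Frank}; on the smaller side: {Nate, Kate, Frank} → Grace is next (Grace > Frank; Grace > Nate).
  Step 2: remaining {Nate, Kate, Frank}; on the smaller side: {Kate, Frank} → Nate is next (Nate > Frank).
  Step 3: remaining {Kate, Frank}; on the smaller side: {Kate} → Frank is next (Frank > Kate).
  Step 4: only Kate remains → lowest.
Final ranking (highest to lowest):

Grace > Nate > Frank > Kate


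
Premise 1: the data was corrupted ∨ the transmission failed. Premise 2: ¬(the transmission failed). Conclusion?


Disjunctive syllogism: P ∨ Q, ¬P ⊢ Q
Disjunction: the data was corrupted ∨ the transmission failed
We know it is not the case that the transmission failed.
By disjunctive syllogism, the other disjunct must be true.

The data was corrupted


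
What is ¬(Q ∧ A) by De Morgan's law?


De Morgan's law: ¬(P ∧ Q) ≡ ¬P ∨ ¬Q
¬(Q ∧ A) = ¬Q ∨ ¬A

¬Q ∨ ¬A


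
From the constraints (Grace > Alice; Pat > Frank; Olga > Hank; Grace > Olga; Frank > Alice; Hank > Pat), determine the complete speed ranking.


Constraints: Grace > Alice; Pat > Frank; Olga > Hank; Grace > Olga; Frank > Alice; Hank > Pat
Method: at each step, the next-highest is the one remaining person who never appears on the smaller side of a constraint between remaining people.
  Step 1: remaining {Alice, Grace, Frank, Pat, Olga, Hank}; on the smaller side: {Alice, Frank, Pat, Olga, Hank} → Grace is next (Grace > Alice; Grace > Olga).
  Step 2: remaining {Alice, Frank, Pat, Olga, Hank}; on the smaller side: {Alice, Frank, Pat, Hank} → Olga is next (Olga > Hank).
  Step 3: remaining {Alice, Frank, Pat, Hank}; on the smaller side: {Alice, Frank, Pat} → Hank is next (Hank > Pat).
  Step 4: remaining {Alice, Frank, Pat}; on the smaller side: {Alice, Frank} → Pat is next (Pat > Frank).
  Step 5: remaining {Alice, Frank}; on the smaller side: {Alice} → Frank is next (Frank > Alice).
  Step 6: only Alice remains → lowest.
Final ranking (highest to lowest):

Grace > Olga > Hank > Pat > Frank > Alice


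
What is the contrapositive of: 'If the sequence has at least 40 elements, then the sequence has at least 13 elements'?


Original: If the sequence has at least 40 elements, then the sequence has at least 13 elements
Contrapositive: If ¬Q, then ¬P
Negate Q: not (the sequence has at least 13 elements)
Negate P: not (the sequence has at least 40 elements)

If not (the sequence has at least 13 elements), then not (the sequence has at least 40 elements).


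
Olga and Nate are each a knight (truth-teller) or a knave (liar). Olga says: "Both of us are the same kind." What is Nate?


Olga says: "Both of us are the same kind."
Case 1: Olga is a Knight (truth-teller)
  Statement is true → they ARE the same → Nate is also a Knight
Case 2: Olga is a Knave (liar)
  Statement is false → they are NOT the same → Nate is a Knight
In both cases, Nate is a Knight.

Knight


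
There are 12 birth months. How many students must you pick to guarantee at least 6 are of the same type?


Pigeonhole: to guarantee k in one of n categories, need (k-1)×n + 1.
k = 6, n = 12
Minimum = (6-1) × 12 + 1 = 5 × 12 + 1

61


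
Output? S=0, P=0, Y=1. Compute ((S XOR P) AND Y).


S XOR P = 0^0 = 0
0 AND 1 = 0

0


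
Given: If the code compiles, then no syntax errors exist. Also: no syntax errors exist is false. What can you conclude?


Modus tollens: P → Q, ¬Q ⊢ ¬P
P: the code compiles
Q: no syntax errors exist
We have P → Q and Q is false.
By modus tollens, P must be false.

It is not the case that the code compiles


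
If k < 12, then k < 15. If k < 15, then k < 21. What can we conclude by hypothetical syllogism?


Hypothetical syllogism: P → Q, Q → R ⊢ P → R
Premise 1: k < 12 → k < 15
Premise 2: k < 15 → k < 21
Chain the implications: the middle term (k < 15) links the two.
Conclusion: If k < 12, then k < 21.

If k < 12, then k < 21.


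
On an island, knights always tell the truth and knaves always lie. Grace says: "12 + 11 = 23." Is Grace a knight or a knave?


Statement: "12 + 11 = 23."
Actual: 12 + 11 = 23
Claimed: 23
Statement is TRUE → Grace tells the truth → Knight

Knight


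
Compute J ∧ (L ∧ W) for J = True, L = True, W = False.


J = True, L = True, W = False
Step 1: L ∧ W = True AND False = False
Step 2: J ∧ False = True AND False = False
AND is true only when ALL operands are true.

False


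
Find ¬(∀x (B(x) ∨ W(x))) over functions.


Original: ∀x (B(x) ∨ W(x))
Rule: ¬∀→∃, ¬∃→∀, negate predicate.
Negation: ∃x (¬B(x) ∧ ¬W(x))

∃x (¬B(x) ∧ ¬W(x))


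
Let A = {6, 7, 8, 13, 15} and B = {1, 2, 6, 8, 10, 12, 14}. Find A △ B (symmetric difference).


A = {6, 7, 8, 13, 15}
B = {1, 2, 6, 8, 10, 12, 14}
Operation: symmetric difference
In A only: [7, 13, 15], in B only: [1, 2, 10, 12, 14]

{1, 2, 7, 10, 12, 13, 14, 15}


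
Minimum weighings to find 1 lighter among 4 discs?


Each weighing has 3 outcomes (left heavy / balance / right heavy), so k weighings distinguish at most 3^k cases; splitting into three near-equal groups achieves this.
Need 3^k ≥ 4: 3^1 = 3 < 4 ≤ 3^2 = 9
k = ⌈log₃(4)⌉ = 2

2


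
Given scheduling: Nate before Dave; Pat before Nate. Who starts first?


Constraints: Nate before Dave; Pat before Nate
The first task can have nothing scheduled before it, so it must never appear on the right of a 'before'.
Tasks appearing after some 'before': Dave, Nate.
The only task not in that list is Pat → it is first.

Pat


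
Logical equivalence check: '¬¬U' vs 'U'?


Expression 1: ¬¬U
Expression 2: U
Truth table (U | Expr1 Expr2):
  T |   T     T
  F |   F     F
All 2 rows agree, so the expressions are logically equivalent.

Yes


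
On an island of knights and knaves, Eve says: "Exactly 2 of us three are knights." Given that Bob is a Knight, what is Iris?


Eve claims exactly 2 knights among Eve, Bob, Iris.
Given: Bob is a Knight.

Case 1: Eve is a Knight (tells truth)
  Then exactly 2 of the three are knights.
  Counting Eve, Bob: 2 knight(s) so far. Need 0 more → Iris = Knave.
Case 2: Eve is a Knave (lies)
  Then the count is NOT 2.
  If Iris = Knight, count = 2 = 2 → claim would be true, contradicts lie.
  If Iris = Knave, count = 1 ≠ 2 → lie confirmed ✓

Iris is a Knave.

Knave


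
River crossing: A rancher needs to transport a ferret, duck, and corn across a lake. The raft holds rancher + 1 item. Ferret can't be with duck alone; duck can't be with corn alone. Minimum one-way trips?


1. rancher+duck → 2. rancher ← 3. rancher+ferret → 4. rancher+duck ← 5. rancher+corn → 6. rancher ← 7. rancher+duck →
Minimum trips = 7

7


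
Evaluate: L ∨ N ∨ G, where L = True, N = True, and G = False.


L = True, N = True, G = False
Step 1: L ∨ N = True OR True = True
Step 2: True ∨ G = True OR False = True
OR is true when at least one operand is true.

True


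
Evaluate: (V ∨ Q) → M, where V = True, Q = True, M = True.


V = True, Q = True, M = True
Step 1: V ∨ Q = True OR True = True
Step 2: (True) → M: false only when antecedent=True and M=False.
Result: True

True


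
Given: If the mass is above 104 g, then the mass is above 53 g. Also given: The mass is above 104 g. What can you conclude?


Modus ponens: P → Q, P ⊢ Q
P: the mass is above 104 g
Q: the mass is above 53 g
We have P → Q and P is true.
By modus ponens, Q must be true.

The mass is above 53 g


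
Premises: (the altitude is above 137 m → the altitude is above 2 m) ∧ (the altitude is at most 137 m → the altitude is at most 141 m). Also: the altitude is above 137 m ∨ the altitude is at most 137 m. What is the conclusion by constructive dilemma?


Constructive dilemma: (P → Q) ∧ (R → S), P ∨ R ⊢ Q ∨ S
Premise 1: the altitude is above 137 m → the altitude is above 2 m
Premise 2: the altitude is at most 137 m → the altitude is at most 141 m
Premise 3: the altitude is above 137 m ∨ the altitude is at most 137 m
Case 1: Assuming the altitude is above 137 m, then by Premise 1, the altitude is above 2 m.
Case 2: Assuming the altitude is at most 137 m, then by Premise 2, the altitude is at most 141 m.
Since one of the altitude is above 137 m or the altitude is at most 137 m must hold, we get the altitude is above 2 m or the altitude is at most 141 m.

The altitude is above 2 m or the altitude is at most 141 m.


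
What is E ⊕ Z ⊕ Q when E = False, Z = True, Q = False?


E = False, Z = True, Q = False
Step 1: E ⊕ Z = False XOR True = True
Step 2: True ⊕ Q = True XOR False = True
XOR is true when an odd number of operands are true.

True


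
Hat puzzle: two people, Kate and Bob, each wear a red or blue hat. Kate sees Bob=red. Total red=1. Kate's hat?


Total red = 1, Bob = red
Red accounted for: 1
Remaining for Kate: 0
Kate's hat is blue.

blue


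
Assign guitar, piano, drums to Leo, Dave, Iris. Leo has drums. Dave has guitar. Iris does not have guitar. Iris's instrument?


From clues:
  Dave → guitar
  Leo → drums
By elimination, Iris gets the remaining.

piano


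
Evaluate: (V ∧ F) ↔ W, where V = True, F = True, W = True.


V = True, F = True, W = True
Step 1: V ∧ F = True AND True = True
Step 2: (True) ↔ W: true when both sides have same truth value.
Result: True ↔ True = True

True


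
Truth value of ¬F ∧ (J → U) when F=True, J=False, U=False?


F = True, J = False, U = False
Expression: ¬F ∧ (J → U)
Step 1: ¬F = NOT True = False
Step 2: J → U = False → False (false only if J=True, U=False) = True
Step 3: (False) ∧ (True) = False AND True = False

False


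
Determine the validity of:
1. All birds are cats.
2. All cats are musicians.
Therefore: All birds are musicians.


Premise 1: All birds are cats.
Premise 2: All cats are musicians.
Conclusion: All birds are musicians.
Barbara syllogism (AAA-1): All A are B, All B are C → All A are C.
Middle term (cats) distributed in premise 2.

Valid


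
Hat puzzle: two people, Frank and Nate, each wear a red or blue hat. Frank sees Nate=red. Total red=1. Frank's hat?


Total red = 1, Nate = red
Red accounted for: 1
Remaining for Frank: 0
Frank's hat is blue.

blue


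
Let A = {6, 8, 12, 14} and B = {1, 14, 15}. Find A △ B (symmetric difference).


A = {6, 8, 12, 14}
B = {1, 14, 15}
Operation: symmetric difference
In A only: [6, 8, 12], in B only: [1, 15]

{1, 6, 8, 12, 15}


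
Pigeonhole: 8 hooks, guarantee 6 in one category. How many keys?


Pigeonhole: to guarantee k in one of n categories, need (k-1)×n + 1.
k = 6, n = 8
Minimum = (6-1) × 8 + 1 = 5 × 8 + 1

41


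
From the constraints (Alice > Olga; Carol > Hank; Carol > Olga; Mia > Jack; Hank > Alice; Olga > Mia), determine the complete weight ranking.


Constraints: Alice > Olga; Carol > Hank; Carol > Olga; Mia > Jack; Hank > Alice; Olga > Mia
Method: at each step, the next-highest is the one remaining person who never appears on the smaller side of a constraint between remaining people.
  Step 1: remaining {Mia, Jack, Hank, Alice, Carol, Olga}; on the smaller side: {Mia, Jack, Hank, Alice, Olga} → Carol is next (Carol > Hank; Carol > Olga).
  Step 2: remaining {Mia, Jack, Hank, Alice, Olga}; on the smaller side: {Mia, Jack, Alice, Olga} → Hank is next (Hank > Alice).
  Step 3: remaining {Mia, Jack, Alice, Olga}; on the smaller side: {Mia, Jack, Olga} → Alice is next (Alice > Olga).
  Step 4: remaining {Mia, Jack, Olga}; on the smaller side: {Mia, Jack} → Olga is next (Olga > Mia).
  Step 5: remaining {Mia, Jack}; on the smaller side: {Jack} → Mia is next (Mia > Jack).
  Step 6: only Jack remains → lowest.
Final ranking (highest to lowest):

Carol > Hank > Alice > Olga > Mia > Jack


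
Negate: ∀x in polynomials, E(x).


Original: ∀x E(x)
Rule: ¬∀→∃, ¬∃→∀, negate predicate.
Negation: ∃x ¬E(x)

∃x ¬E(x)


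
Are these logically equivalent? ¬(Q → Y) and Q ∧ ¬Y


Expression 1: ¬(Q → Y)
Expression 2: Q ∧ ¬Y
Truth table (Q Y | Expr1 Expr2):
  T T |   F     F
  T F |   T     T
  F T |   F     F
  F F |   F     F
All 4 rows agree, so the expressions are logically equivalent.

Yes


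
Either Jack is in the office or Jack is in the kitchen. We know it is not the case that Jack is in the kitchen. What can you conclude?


Disjunctive syllogism: P ∨ Q, ¬P ⊢ Q
Disjunction: Jack is in the office ∨ Jack is in the kitchen
We know it is not the case that Jack is in the kitchen.
By disjunctive syllogism, the other disjunct must be true.

Jack is in the office


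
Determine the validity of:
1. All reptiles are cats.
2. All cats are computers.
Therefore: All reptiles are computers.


Premise 1: All reptiles are cats.
Premise 2: All cats are computers.
Conclusion: All reptiles are computers.
Barbara syllogism (AAA-1): All A are B, All B are C → All A are C.
Middle term (cats) distributed in premise 2.

Valid


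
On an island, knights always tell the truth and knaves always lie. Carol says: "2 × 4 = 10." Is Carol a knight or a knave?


Statement: "2 × 4 = 10."
Actual: 2 × 4 = 8
Claimed: 10
Statement is FALSE → Carol lies → Knave

Knave


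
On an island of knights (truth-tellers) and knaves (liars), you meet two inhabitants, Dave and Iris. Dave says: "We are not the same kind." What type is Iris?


Dave says: "We are not the same kind."
Case 1: Dave is a Knight (truth-teller)
  Statement is true → they ARE different → Iris is a Knave
Case 2: Dave is a Knave (liar)
  Statement is false → they are NOT different → Iris is a Knave
In both cases, Iris is a Knave.

Knave


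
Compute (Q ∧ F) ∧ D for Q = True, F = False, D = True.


Q = True, F = False, D = True
Step 1: Q ∧ F = True AND False = False
Step 2: False ∧ D = False AND True = False
AND is true only when ALL operands are true.

False


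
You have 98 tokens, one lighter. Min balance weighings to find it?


Each weighing has 3 outcomes (left heavy / balance / right heavy), so k weighings distinguish at most 3^k cases; splitting into three near-equal groups achieves this.
Need 3^k ≥ 98: 3^4 = 81 < 98 ≤ 3^5 = 243
k = ⌈log₃(98)⌉ = 5

5


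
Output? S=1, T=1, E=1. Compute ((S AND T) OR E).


S AND T = 1&1 = 1
1 OR 1 = 1

1


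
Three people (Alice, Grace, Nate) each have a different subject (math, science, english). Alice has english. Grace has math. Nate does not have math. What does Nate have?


From clues:
  Grace → math
  Alice → english
By elimination, Nate gets the remaining.

science


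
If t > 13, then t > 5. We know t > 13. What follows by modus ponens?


Modus ponens: P → Q, P ⊢ Q
P: t > 13
Q: t > 5
We have P → Q and P is true.
By modus ponens, Q must be true.

t > 5


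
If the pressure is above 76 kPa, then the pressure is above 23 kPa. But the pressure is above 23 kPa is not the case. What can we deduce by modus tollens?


Modus tollens: P → Q, ¬Q ⊢ ¬P
P: the pressure is above 76 kPa
Q: the pressure is above 23 kPa
We have P → Q and Q is false.
By modus tollens, P must be false.

It is not the case that the pressure is above 76 kPa


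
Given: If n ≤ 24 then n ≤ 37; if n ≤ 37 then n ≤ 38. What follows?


Hypothetical syllogism: P → Q, Q → R ⊢ P → R
Premise 1: n ≤ 24 → n ≤ 37
Premise 2: n ≤ 37 → n ≤ 38
Chain the implications: the middle term (n ≤ 37) links the two.
Conclusion: If n ≤ 24, then n ≤ 38.

If n ≤ 24, then n ≤ 38.


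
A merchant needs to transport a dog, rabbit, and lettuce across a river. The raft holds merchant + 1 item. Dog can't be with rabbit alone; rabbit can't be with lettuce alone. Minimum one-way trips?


1. merchant+rabbit → 2. merchant ← 3. merchant+dog → 4. merchant+rabbit ← 5. merchant+lettuce → 6. merchant ← 7. merchant+rabbit →
Minimum trips = 7

7


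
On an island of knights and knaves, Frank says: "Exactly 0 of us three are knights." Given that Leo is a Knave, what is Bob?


Frank claims exactly 0 knights among Frank, Leo, Bob.
Given: Leo is a Knave.

Case 1: Frank is a Knight (tells truth)
  Then exactly 0 of the three are knights.
  Counting Frank, Leo: 1 knight(s) so far. Need -1 more → impossible.
Case 2: Frank is a Knave (lies)
  Then the count is NOT 0.
  If Bob = Knave, count = 0 = 0 → claim would be true, contradicts lie.
  If Bob = Knight, count = 1 ≠ 0 → lie confirmed ✓

Bob is a Knight.

Knight


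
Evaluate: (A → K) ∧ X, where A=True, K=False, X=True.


A = True, K = False, X = True
Expression: (A → K) ∧ X
Step 1: A → K = True → False (false only if A=True, K=False) = False
Step 2: (False) ∧ X = False AND True = False

False


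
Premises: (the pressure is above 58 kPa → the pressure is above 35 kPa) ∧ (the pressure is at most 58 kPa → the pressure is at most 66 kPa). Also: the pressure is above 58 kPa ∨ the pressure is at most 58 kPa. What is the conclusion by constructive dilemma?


Constructive dilemma: (P → Q) ∧ (R → S), P ∨ R ⊢ Q ∨ S
Premise 1: the pressure is above 58 kPa → the pressure is above 35 kPa
Premise 2: the pressure is at most 58 kPa → the pressure is at most 66 kPa
Premise 3: the pressure is above 58 kPa ∨ the pressure is at most 58 kPa
Case 1: Assuming the pressure is above 58 kPa, then by Premise 1, the pressure is above 35 kPa.
Case 2: Assuming the pressure is at most 58 kPa, then by Premise 2, the pressure is at most 66 kPa.
Since one of the pressure is above 58 kPa or the pressure is at most 58 kPa must hold, we get the pressure is above 35 kPa or the pressure is at most 66 kPa.

The pressure is above 35 kPa or the pressure is at most 66 kPa.


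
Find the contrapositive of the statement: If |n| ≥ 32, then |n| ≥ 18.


Original: If |n| ≥ 32, then |n| ≥ 18
Contrapositive: If ¬Q, then ¬P
Negate Q: not (|n| ≥ 18)
Negate P: not (|n| ≥ 32)

If not (|n| ≥ 18), then not (|n| ≥ 32).


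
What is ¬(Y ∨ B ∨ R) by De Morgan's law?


De Morgan's law: ¬(P ∨ Q ∨ R) ≡ ¬P ∧ ¬Q ∧ ¬R
¬(Y ∨ B ∨ R) = ¬Y ∧ ¬B ∧ ¬R

¬Y ∧ ¬B ∧ ¬R


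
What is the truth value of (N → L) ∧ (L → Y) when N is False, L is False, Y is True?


N = False, L = False, Y = True
Step 1: N → L is false only when N=True and L=False. Result: True
Step 2: L → Y is false only when L=True and Y=False. Result: True
Step 3: True ∧ True = True

True


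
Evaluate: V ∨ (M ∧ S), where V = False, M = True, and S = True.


V = False, M = True, S = True
Step 1: M ∧ S = True AND True = True
Step 2: V ∨ True = False OR True = True
AND evaluated first (higher precedence); then OR applied.

True


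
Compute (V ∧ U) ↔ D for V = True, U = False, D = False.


V = True, U = False, D = False
Step 1: V ∧ U = True AND False = False
Step 2: (False) ↔ D: true when both sides have same truth value.
Result: False ↔ False = True

True


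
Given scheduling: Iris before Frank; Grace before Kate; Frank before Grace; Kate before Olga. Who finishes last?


Constraints: Iris before Frank; Grace before Kate; Frank before Grace; Kate before Olga
The last task can have nothing scheduled after it, so it must never appear on the left of a 'before'.
Tasks appearing before some other task: Iris, Grace, Frank, Kate.
The only task not in that list is Olga → it is last.

Olga


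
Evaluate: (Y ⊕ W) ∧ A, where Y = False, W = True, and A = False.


Y = False, W = True, A = False
Step 1: Y ⊕ W = False XOR True = True
Step 2: True ∧ A = True AND False = False
XOR true when exactly one of Y,W is true; then AND with A.

False


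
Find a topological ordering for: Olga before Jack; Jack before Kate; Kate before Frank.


Constraints: Olga before Jack; Jack before Kate; Kate before Frank
Method: repeatedly schedule the remaining task that has no remaining task required before it.
  Step 1: remaining {Jack, Olga, Frank, Kate}; every task except Olga still has a predecessor pending → schedule Olga.
  Step 2: remaining {Jack, Frank, Kate}; every task except Jack still has a predecessor pending → schedule Jack.
  Step 3: remaining {Frank, Kate}; every task except Kate still has a predecessor pending → schedule Kate.
  Step 4: only Frank remains → schedule Frank.
Resulting order:

Olga → Jack → Kate → Frank
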